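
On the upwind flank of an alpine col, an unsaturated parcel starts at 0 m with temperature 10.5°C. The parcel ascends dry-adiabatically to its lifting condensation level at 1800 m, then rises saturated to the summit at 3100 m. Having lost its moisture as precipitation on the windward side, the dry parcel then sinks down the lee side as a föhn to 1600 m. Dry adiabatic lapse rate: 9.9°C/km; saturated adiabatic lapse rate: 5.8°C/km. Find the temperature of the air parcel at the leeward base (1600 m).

-0.01°C

0 → 1800 m (dry, 9.9°C/km): ΔT = -9.9 × 1.8 = -17.82°C → T = -7.32°C
1800 → 3100 m (saturated, 5.8°C/km): ΔT = -5.8 × 1.3 = -7.54°C → T = -14.86°C
3100 → 1600 m (dry descent, 9.9°C/km): ΔT = +9.9 × 1.5 = +14.85°C → T = -0.01°C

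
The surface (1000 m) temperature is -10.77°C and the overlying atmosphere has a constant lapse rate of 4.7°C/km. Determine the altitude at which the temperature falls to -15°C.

Height above start = (-10.77 − (-15)) / 4.7 = 0.9 km
Altitude = 1000 m + 900 m = 1900 m

1900 m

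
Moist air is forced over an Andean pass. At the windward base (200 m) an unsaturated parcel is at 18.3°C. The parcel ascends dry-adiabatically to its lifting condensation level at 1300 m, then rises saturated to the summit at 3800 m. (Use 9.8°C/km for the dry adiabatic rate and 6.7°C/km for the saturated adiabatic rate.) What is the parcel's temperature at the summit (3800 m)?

-9.23°C

Dry to 1300 m: -9.8 × 1.1 km = -10.78°C, so T = 7.52°C.
Saturated to 3800 m: -6.7 × 2.5 km = -16.75°C, so T = -9.23°C.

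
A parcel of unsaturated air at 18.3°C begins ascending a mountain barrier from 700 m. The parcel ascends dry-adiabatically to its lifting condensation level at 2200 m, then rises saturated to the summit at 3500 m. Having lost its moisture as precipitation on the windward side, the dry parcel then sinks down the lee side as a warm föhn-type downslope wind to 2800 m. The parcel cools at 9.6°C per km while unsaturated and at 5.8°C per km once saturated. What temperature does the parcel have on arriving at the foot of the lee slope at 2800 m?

Dry to 2200 m: -9.6 × 1.5 km = -14.4°C, so T = 3.9°C.
Saturated to 3500 m: -5.8 × 1.3 km = -7.54°C, so T = -3.64°C.
Dry descent to 2800 m: +9.6 × 0.7 km = +6.72°C, so T = 3.08°C.

3.08°C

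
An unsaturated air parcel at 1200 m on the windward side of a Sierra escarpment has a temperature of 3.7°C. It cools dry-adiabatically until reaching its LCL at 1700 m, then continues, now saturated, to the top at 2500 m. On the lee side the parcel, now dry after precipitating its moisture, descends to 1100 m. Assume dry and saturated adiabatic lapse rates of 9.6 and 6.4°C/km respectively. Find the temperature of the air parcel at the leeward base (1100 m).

1200 → 1700 m (dry, 9.6°C/km): ΔT = -9.6 × 0.5 = -4.8°C → T = -1.1°C
1700 → 2500 m (saturated, 6.4°C/km): ΔT = -6.4 × 0.8 = -5.12°C → T = -6.22°C
2500 → 1100 m (dry descent, 9.6°C/km): ΔT = +9.6 × 1.4 = +13.44°C → T = 7.22°C

7.22°C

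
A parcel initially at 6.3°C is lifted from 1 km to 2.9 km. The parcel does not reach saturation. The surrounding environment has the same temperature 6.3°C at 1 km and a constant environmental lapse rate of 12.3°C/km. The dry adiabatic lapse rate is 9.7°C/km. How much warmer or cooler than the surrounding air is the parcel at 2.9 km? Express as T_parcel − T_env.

+4.94°C (parcel warmer than environment)

Parcel:
  1000 → 2900 m (dry, 9.7°C/km): ΔT = -9.7 × 1.9 = -18.43°C → T = -12.13°C
Environment:
  1000 → 2900 m (environment, 12.3°C/km): ΔT = -12.3 × 1.9 = -23.37°C → T = -17.07°C
T_parcel − T_env = -12.13 − (-17.07) = +4.94°C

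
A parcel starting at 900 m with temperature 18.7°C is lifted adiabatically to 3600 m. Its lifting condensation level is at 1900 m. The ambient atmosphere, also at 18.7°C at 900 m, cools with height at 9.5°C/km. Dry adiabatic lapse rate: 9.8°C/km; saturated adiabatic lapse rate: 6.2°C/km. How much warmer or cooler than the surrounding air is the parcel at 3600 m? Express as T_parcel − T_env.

Parcel:
  From 900 m to 1900 m (dry): cools by 9.8 × 1 = 9.8°C, giving 8.9°C.
  From 1900 m to 3600 m (saturated): cools by 6.2 × 1.7 = 10.54°C, giving -1.64°C.
Environment:
  From 900 m to 3600 m (environment): cools by 9.5 × 2.7 = 25.65°C, giving -6.95°C.
T_parcel − T_env = -1.64 − (-6.95) = +5.31°C

+5.31°C (parcel warmer than environment)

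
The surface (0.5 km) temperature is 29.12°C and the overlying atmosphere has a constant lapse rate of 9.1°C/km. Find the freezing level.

3.7 km

Height above start = (29.12 − 0) / 9.1 = 3.2 km
Altitude = 500 m + 3200 m = 3700 m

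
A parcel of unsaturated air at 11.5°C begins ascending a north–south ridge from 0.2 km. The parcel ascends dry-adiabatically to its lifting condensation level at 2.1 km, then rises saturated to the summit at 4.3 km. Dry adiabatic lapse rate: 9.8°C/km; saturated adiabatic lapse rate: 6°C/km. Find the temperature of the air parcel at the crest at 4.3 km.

-20.32°C

200 → 2100 m (dry, 9.8°C/km): ΔT = -9.8 × 1.9 = -18.62°C → T = -7.12°C
2100 → 4300 m (saturated, 6°C/km): ΔT = -6 × 2.2 = -13.2°C → T = -20.32°C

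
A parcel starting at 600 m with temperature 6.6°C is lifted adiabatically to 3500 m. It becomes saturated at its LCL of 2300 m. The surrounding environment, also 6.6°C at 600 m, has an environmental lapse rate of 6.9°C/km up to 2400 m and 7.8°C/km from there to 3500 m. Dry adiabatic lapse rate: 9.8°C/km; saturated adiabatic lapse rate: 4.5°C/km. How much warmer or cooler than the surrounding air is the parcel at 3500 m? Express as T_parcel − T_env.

-1.06°C (parcel cooler than environment)

Parcel:
  600–2300 m, dry: Δz = 1.7 km ⇒ ΔT = -16.66°C; T = -10.06°C
  2300–3500 m, saturated: Δz = 1.2 km ⇒ ΔT = -5.4°C; T = -15.46°C
Environment:
  600–2400 m, environment, lower layer: Δz = 1.8 km ⇒ ΔT = -12.42°C; T = -5.82°C
  2400–3500 m, environment, upper layer: Δz = 1.1 km ⇒ ΔT = -8.58°C; T = -14.4°C
T_parcel − T_env = -15.46 − (-14.4) = -1.06°C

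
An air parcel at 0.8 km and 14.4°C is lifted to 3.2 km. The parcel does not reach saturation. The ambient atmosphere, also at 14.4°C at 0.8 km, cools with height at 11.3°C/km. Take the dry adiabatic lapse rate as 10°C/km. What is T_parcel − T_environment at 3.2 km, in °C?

Parcel:
  800 → 3200 m (dry, 10°C/km): ΔT = -10 × 2.4 = -24°C → T = -9.6°C
Environment:
  800 → 3200 m (environment, 11.3°C/km): ΔT = -11.3 × 2.4 = -27.12°C → T = -12.72°C
T_parcel − T_env = -9.6 − (-12.72) = +3.12°C

+3.12°C (parcel warmer than environment)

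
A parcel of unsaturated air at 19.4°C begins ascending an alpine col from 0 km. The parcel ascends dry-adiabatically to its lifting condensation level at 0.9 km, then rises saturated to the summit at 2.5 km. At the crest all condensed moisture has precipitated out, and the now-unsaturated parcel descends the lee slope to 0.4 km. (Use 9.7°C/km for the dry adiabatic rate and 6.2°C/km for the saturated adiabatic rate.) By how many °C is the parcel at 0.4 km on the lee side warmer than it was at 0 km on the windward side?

+1.72°C

0 → 900 m (dry, 9.7°C/km): ΔT = -9.7 × 0.9 = -8.73°C → T = 10.67°C
900 → 2500 m (saturated, 6.2°C/km): ΔT = -6.2 × 1.6 = -9.92°C → T = 0.75°C
2500 → 400 m (dry descent, 9.7°C/km): ΔT = +9.7 × 2.1 = +20.37°C → T = 21.12°C
Net change vs windward start: 21.12 − 19.4 = +1.72°C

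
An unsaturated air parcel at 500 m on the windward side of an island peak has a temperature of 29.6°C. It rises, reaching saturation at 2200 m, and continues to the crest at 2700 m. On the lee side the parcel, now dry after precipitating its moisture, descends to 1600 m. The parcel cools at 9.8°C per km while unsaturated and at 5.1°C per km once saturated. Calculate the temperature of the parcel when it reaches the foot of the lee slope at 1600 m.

21.17°C

500 → 2200 m (dry, 9.8°C/km): ΔT = -9.8 × 1.7 = -16.66°C → T = 12.94°C
2200 → 2700 m (saturated, 5.1°C/km): ΔT = -5.1 × 0.5 = -2.55°C → T = 10.39°C
2700 → 1600 m (dry descent, 9.8°C/km): ΔT = +9.8 × 1.1 = +10.78°C → T = 21.17°C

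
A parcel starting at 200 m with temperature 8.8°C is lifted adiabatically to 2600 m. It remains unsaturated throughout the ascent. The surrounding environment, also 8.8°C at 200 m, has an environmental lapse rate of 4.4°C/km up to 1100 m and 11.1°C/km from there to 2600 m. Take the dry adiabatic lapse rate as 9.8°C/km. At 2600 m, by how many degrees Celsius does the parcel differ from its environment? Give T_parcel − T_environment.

-2.91°C (parcel cooler than environment)

Parcel:
  From 200 m to 2600 m (dry): cools by 9.8 × 2.4 = 23.52°C, giving -14.72°C.
Environment:
  From 200 m to 1100 m (environment, lower layer): cools by 4.4 × 0.9 = 3.96°C, giving 4.84°C.
  From 1100 m to 2600 m (environment, upper layer): cools by 11.1 × 1.5 = 16.65°C, giving -11.81°C.
T_parcel − T_env = -14.72 − (-11.81) = -2.91°C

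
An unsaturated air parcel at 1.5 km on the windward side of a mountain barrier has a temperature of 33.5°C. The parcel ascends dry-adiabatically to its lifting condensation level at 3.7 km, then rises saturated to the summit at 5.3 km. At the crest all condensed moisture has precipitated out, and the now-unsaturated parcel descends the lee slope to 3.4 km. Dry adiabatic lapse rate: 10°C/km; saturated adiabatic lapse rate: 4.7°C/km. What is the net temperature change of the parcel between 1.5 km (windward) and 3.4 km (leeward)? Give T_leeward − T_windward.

-10.52°C

1500–3700 m, dry: Δz = 2.2 km ⇒ ΔT = -22°C; T = 11.5°C
3700–5300 m, saturated: Δz = 1.6 km ⇒ ΔT = -7.52°C; T = 3.98°C
5300–3400 m, dry descent: Δz = 1.9 km ⇒ ΔT = +19°C; T = 22.98°C
Net change vs windward start: 22.98 − 33.5 = -10.52°C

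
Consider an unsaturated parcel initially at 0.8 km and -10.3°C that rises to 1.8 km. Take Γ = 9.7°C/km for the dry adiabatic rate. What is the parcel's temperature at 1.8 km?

-20°C

800–1800 m, dry adiabatic: Δz = 1 km ⇒ ΔT = -9.7°C; T = -20°C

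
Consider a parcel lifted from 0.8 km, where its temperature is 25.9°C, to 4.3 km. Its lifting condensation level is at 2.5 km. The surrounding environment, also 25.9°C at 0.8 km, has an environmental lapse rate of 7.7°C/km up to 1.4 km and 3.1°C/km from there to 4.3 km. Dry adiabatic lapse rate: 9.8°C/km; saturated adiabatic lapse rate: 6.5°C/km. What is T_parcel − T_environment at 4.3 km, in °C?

Parcel:
  800 → 2500 m (dry, 9.8°C/km): ΔT = -9.8 × 1.7 = -16.66°C → T = 9.24°C
  2500 → 4300 m (saturated, 6.5°C/km): ΔT = -6.5 × 1.8 = -11.7°C → T = -2.46°C
Environment:
  800 → 1400 m (environment, lower layer, 7.7°C/km): ΔT = -7.7 × 0.6 = -4.62°C → T = 21.28°C
  1400 → 4300 m (environment, upper layer, 3.1°C/km): ΔT = -3.1 × 2.9 = -8.99°C → T = 12.29°C
T_parcel − T_env = -2.46 − 12.29 = -14.75°C

-14.75°C (parcel cooler than environment)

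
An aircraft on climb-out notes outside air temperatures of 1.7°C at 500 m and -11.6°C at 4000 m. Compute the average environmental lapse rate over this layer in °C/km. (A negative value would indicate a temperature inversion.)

Γ = −ΔT/Δz = (1.7 − (-11.6)) / (4000 − 500) m
  = 13.3°C / 3.5 km = 3.8°C/km

3.8°C/km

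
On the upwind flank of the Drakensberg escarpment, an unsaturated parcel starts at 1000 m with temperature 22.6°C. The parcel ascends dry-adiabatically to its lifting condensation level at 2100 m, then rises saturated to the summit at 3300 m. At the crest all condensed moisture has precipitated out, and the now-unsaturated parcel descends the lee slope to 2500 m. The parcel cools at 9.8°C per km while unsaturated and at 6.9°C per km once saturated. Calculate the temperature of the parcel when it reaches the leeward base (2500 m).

1000 → 2100 m (dry, 9.8°C/km): ΔT = -9.8 × 1.1 = -10.78°C → T = 11.82°C
2100 → 3300 m (saturated, 6.9°C/km): ΔT = -6.9 × 1.2 = -8.28°C → T = 3.54°C
3300 → 2500 m (dry descent, 9.8°C/km): ΔT = +9.8 × 0.8 = +7.84°C → T = 11.38°C

11.38°C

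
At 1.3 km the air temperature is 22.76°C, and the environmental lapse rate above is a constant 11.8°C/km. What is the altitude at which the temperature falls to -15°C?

4.5 km

Height above start = (22.76 − (-15)) / 11.8 = 3.2 km
Altitude = 1300 m + 3200 m = 4500 m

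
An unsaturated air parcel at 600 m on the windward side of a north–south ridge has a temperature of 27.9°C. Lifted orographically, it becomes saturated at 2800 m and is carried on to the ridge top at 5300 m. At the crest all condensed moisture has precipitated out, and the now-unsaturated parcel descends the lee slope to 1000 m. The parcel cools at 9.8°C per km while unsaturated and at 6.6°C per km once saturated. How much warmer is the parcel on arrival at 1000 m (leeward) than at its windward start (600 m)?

600 → 2800 m (dry, 9.8°C/km): ΔT = -9.8 × 2.2 = -21.56°C → T = 6.34°C
2800 → 5300 m (saturated, 6.6°C/km): ΔT = -6.6 × 2.5 = -16.5°C → T = -10.16°C
5300 → 1000 m (dry descent, 9.8°C/km): ΔT = +9.8 × 4.3 = +42.14°C → T = 31.98°C
Net change vs windward start: 31.98 − 27.9 = +4.08°C

+4.08°C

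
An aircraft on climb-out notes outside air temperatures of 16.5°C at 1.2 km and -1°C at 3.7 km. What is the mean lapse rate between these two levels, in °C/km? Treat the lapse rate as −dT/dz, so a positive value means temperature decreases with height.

Γ = −ΔT/Δz = (16.5 − (-1)) / (3700 − 1200) m
  = 17.5°C / 2.5 km = 7°C/km

7°C/km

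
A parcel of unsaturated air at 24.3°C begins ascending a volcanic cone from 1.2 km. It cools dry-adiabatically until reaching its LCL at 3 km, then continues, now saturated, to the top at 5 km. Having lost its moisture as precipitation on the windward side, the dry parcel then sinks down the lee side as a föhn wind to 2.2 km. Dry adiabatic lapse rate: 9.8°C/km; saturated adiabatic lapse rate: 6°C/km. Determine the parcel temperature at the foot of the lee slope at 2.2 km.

22.1°C

Dry to 3000 m: -9.8 × 1.8 km = -17.64°C, so T = 6.66°C.
Saturated to 5000 m: -6 × 2 km = -12°C, so T = -5.34°C.
Dry descent to 2200 m: +9.8 × 2.8 km = +27.44°C, so T = 22.1°C.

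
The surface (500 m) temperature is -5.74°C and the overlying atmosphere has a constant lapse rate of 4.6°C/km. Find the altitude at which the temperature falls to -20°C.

Height above start = (-5.74 − (-20)) / 4.6 = 3.1 km
Altitude = 500 m + 3100 m = 3600 m

3600 m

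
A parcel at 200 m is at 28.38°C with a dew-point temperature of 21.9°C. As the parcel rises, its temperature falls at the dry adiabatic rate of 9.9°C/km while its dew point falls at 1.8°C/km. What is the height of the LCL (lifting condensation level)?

T and T_d converge at 9.9 − 1.8 = 8.1°C per km
Height above start = (28.38 − 21.9) / 8.1 = 0.8 km
LCL altitude = 200 m + 800 m = 1000 m

1000 m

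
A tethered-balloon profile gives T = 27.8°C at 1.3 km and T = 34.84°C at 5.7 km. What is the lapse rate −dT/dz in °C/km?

-1.6°C/km

Γ = −ΔT/Δz = (27.8 − 34.84) / (5700 − 1300) m
  = -7.04°C / 4.4 km = -1.6°C/km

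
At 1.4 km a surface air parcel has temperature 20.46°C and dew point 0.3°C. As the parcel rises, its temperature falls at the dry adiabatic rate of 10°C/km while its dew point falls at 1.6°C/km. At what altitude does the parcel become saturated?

T and T_d converge at 10 − 1.6 = 8.4°C per km
Height above start = (20.46 − 0.3) / 8.4 = 2.4 km
LCL altitude = 1400 m + 2400 m = 3800 m

3.8 km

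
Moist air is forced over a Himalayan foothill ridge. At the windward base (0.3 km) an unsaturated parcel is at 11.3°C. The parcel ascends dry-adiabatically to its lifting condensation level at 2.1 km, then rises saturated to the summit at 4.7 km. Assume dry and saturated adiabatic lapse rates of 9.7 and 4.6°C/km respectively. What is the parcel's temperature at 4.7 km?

-18.12°C

Dry to 2100 m: -9.7 × 1.8 km = -17.46°C, so T = -6.16°C.
Saturated to 4700 m: -4.6 × 2.6 km = -11.96°C, so T = -18.12°C.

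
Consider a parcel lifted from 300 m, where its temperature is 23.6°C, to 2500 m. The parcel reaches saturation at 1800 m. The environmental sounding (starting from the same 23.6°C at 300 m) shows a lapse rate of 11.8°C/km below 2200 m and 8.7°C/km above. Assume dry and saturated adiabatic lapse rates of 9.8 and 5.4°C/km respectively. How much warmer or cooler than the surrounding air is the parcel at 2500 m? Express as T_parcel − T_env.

+6.55°C (parcel warmer than environment)

Parcel:
  Dry to 1800 m: -9.8 × 1.5 km = -14.7°C, so T = 8.9°C.
  Saturated to 2500 m: -5.4 × 0.7 km = -3.78°C, so T = 5.12°C.
Environment:
  Environment, lower layer to 2200 m: -11.8 × 1.9 km = -22.42°C, so T = 1.18°C.
  Environment, upper layer to 2500 m: -8.7 × 0.3 km = -2.61°C, so T = -1.43°C.
T_parcel − T_env = 5.12 − (-1.43) = +6.55°C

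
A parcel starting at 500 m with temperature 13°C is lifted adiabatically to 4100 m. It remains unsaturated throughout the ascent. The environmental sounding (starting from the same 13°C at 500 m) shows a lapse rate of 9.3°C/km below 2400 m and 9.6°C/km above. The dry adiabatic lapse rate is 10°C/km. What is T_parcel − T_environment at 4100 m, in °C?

Parcel:
  From 500 m to 4100 m (dry): cools by 10 × 3.6 = 36°C, giving -23°C.
Environment:
  From 500 m to 2400 m (environment, lower layer): cools by 9.3 × 1.9 = 17.67°C, giving -4.67°C.
  From 2400 m to 4100 m (environment, upper layer): cools by 9.6 × 1.7 = 16.32°C, giving -20.99°C.
T_parcel − T_env = -23 − (-20.99) = -2.01°C

-2.01°C (parcel cooler than environment)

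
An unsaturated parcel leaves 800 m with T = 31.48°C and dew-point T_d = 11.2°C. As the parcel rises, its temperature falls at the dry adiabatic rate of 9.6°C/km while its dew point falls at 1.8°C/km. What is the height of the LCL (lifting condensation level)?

T and T_d converge at 9.6 − 1.8 = 7.8°C per km
Height above start = (31.48 − 11.2) / 7.8 = 2.6 km
LCL altitude = 800 m + 2600 m = 3400 m

3400 m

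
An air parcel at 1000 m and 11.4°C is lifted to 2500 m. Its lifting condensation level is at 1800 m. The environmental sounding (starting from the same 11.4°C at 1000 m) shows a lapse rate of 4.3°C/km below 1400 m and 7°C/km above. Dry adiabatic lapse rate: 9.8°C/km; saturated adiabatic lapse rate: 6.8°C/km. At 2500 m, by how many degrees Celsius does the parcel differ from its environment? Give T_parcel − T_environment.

Parcel:
  Dry to 1800 m: -9.8 × 0.8 km = -7.84°C, so T = 3.56°C.
  Saturated to 2500 m: -6.8 × 0.7 km = -4.76°C, so T = -1.2°C.
Environment:
  Environment, lower layer to 1400 m: -4.3 × 0.4 km = -1.72°C, so T = 9.68°C.
  Environment, upper layer to 2500 m: -7 × 1.1 km = -7.7°C, so T = 1.98°C.
T_parcel − T_env = -1.2 − 1.98 = -3.18°C

-3.18°C (parcel cooler than environment)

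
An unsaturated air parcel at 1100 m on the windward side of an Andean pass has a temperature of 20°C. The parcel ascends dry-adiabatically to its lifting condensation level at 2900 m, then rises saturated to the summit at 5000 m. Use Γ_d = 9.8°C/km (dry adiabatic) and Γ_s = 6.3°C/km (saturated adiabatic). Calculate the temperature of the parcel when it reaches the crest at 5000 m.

1100 → 2900 m (dry, 9.8°C/km): ΔT = -9.8 × 1.8 = -17.64°C → T = 2.36°C
2900 → 5000 m (saturated, 6.3°C/km): ΔT = -6.3 × 2.1 = -13.23°C → T = -10.87°C

-10.87°C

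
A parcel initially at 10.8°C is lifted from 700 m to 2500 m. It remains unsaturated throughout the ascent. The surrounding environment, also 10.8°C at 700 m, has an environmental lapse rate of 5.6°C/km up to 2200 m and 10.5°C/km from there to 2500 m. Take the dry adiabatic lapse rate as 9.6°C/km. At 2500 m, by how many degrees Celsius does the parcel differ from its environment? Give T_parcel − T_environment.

Parcel:
  700 → 2500 m (dry, 9.6°C/km): ΔT = -9.6 × 1.8 = -17.28°C → T = -6.48°C
Environment:
  700 → 2200 m (environment, lower layer, 5.6°C/km): ΔT = -5.6 × 1.5 = -8.4°C → T = 2.4°C
  2200 → 2500 m (environment, upper layer, 10.5°C/km): ΔT = -10.5 × 0.3 = -3.15°C → T = -0.75°C
T_parcel − T_env = -6.48 − (-0.75) = -5.73°C

-5.73°C (parcel cooler than environment)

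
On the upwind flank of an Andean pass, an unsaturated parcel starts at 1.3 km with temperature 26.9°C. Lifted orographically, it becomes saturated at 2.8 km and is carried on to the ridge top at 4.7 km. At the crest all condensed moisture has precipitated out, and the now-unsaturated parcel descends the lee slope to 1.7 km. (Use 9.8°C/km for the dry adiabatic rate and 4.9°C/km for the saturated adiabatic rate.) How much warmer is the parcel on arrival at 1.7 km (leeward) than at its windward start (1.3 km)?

+5.39°C

From 1300 m to 2800 m (dry): cools by 9.8 × 1.5 = 14.7°C, giving 12.2°C.
From 2800 m to 4700 m (saturated): cools by 4.9 × 1.9 = 9.31°C, giving 2.89°C.
From 4700 m to 1700 m (dry descent): warms by 9.8 × 3 = 29.4°C, giving 32.29°C.
Net change vs windward start: 32.29 − 26.9 = +5.39°C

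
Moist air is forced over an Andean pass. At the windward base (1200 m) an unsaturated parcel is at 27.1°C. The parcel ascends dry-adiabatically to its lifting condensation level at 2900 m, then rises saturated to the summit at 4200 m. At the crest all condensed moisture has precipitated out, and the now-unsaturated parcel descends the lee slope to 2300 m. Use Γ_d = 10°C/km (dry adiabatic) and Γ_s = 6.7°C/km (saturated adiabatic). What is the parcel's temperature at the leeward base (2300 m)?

20.39°C

1200 → 2900 m (dry, 10°C/km): ΔT = -10 × 1.7 = -17°C → T = 10.1°C
2900 → 4200 m (saturated, 6.7°C/km): ΔT = -6.7 × 1.3 = -8.71°C → T = 1.39°C
4200 → 2300 m (dry descent, 10°C/km): ΔT = +10 × 1.9 = +19°C → T = 20.39°C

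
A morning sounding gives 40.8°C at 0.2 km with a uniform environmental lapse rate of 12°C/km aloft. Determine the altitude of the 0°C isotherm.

3.6 km

Height above start = (40.8 − 0) / 12 = 3.4 km
Altitude = 200 m + 3400 m = 3600 m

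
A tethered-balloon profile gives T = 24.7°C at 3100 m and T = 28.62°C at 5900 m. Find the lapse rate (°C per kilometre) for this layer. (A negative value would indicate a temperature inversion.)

Γ = −ΔT/Δz = (24.7 − 28.62) / (5900 − 3100) m
  = -3.92°C / 2.8 km = -1.4°C/km

-1.4°C/km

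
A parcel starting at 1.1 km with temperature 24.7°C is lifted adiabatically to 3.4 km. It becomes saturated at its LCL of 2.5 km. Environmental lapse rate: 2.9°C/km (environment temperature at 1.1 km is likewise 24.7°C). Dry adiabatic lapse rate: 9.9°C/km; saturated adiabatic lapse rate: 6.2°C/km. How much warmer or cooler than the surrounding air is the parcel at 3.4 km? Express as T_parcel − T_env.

-12.77°C (parcel cooler than environment)

Parcel:
  1100 → 2500 m (dry, 9.9°C/km): ΔT = -9.9 × 1.4 = -13.86°C → T = 10.84°C
  2500 → 3400 m (saturated, 6.2°C/km): ΔT = -6.2 × 0.9 = -5.58°C → T = 5.26°C
Environment:
  1100 → 3400 m (environment, 2.9°C/km): ΔT = -2.9 × 2.3 = -6.67°C → T = 18.03°C
T_parcel − T_env = 5.26 − 18.03 = -12.77°C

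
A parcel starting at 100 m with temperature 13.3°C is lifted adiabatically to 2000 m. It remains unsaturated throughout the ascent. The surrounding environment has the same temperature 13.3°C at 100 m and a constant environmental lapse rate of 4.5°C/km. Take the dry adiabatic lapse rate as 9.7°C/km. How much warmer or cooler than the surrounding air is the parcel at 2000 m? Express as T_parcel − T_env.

Parcel:
  From 100 m to 2000 m (dry): cools by 9.7 × 1.9 = 18.43°C, giving -5.13°C.
Environment:
  From 100 m to 2000 m (environment): cools by 4.5 × 1.9 = 8.55°C, giving 4.75°C.
T_parcel − T_env = -5.13 − 4.75 = -9.88°C

-9.88°C (parcel cooler than environment)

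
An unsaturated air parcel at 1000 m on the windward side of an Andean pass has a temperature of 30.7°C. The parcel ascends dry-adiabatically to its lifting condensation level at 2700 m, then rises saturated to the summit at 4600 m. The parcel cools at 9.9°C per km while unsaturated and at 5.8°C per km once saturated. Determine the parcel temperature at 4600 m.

2.85°C

Dry to 2700 m: -9.9 × 1.7 km = -16.83°C, so T = 13.87°C.
Saturated to 4600 m: -5.8 × 1.9 km = -11.02°C, so T = 2.85°C.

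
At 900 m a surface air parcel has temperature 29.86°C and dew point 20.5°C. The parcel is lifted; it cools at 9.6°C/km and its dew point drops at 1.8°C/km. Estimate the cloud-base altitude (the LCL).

T and T_d converge at 9.6 − 1.8 = 7.8°C per km
Height above start = (29.86 − 20.5) / 7.8 = 1.2 km
LCL altitude = 900 m + 1200 m = 2100 m

2100 m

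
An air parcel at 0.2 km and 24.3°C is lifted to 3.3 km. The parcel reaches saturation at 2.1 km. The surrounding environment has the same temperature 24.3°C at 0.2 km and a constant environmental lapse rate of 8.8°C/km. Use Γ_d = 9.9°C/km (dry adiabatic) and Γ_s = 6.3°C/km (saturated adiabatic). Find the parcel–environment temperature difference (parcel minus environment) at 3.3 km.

+0.91°C (parcel warmer than environment)

Parcel:
  200–2100 m, dry: Δz = 1.9 km ⇒ ΔT = -18.81°C; T = 5.49°C
  2100–3300 m, saturated: Δz = 1.2 km ⇒ ΔT = -7.56°C; T = -2.07°C
Environment:
  200–3300 m, environment: Δz = 3.1 km ⇒ ΔT = -27.28°C; T = -2.98°C
T_parcel − T_env = -2.07 − (-2.98) = +0.91°C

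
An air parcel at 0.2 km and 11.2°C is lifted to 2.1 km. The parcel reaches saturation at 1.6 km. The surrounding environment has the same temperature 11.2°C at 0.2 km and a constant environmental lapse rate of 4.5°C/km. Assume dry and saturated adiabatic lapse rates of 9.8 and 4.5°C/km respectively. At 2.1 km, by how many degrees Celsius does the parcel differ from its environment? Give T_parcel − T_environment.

-7.42°C (parcel cooler than environment)

Parcel:
  From 200 m to 1600 m (dry): cools by 9.8 × 1.4 = 13.72°C, giving -2.52°C.
  From 1600 m to 2100 m (saturated): cools by 4.5 × 0.5 = 2.25°C, giving -4.77°C.
Environment:
  From 200 m to 2100 m (environment): cools by 4.5 × 1.9 = 8.55°C, giving 2.65°C.
T_parcel − T_env = -4.77 − 2.65 = -7.42°C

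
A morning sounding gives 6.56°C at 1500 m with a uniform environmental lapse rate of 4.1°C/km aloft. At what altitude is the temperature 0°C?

Height above start = (6.56 − 0) / 4.1 = 1.6 km
Altitude = 1500 m + 1600 m = 3100 m

3100 m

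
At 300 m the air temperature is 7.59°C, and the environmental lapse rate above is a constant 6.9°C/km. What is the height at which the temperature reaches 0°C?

Height above start = (7.59 − 0) / 6.9 = 1.1 km
Altitude = 300 m + 1100 m = 1400 m

1400 m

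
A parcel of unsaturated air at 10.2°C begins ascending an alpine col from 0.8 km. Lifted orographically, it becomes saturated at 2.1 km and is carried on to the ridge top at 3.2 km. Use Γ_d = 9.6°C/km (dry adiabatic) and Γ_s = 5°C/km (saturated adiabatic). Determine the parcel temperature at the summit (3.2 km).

Dry to 2100 m: -9.6 × 1.3 km = -12.48°C, so T = -2.28°C.
Saturated to 3200 m: -5 × 1.1 km = -5.5°C, so T = -7.78°C.

-7.78°C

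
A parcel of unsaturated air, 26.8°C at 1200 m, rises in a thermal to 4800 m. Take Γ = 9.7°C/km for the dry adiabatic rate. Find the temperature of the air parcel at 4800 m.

From 1200 m to 4800 m (dry adiabatic): cools by 9.7 × 3.6 = 34.92°C, giving -8.12°C.

-8.12°C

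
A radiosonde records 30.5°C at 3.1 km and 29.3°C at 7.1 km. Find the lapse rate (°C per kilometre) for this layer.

0.3°C/km

Γ = −ΔT/Δz = (30.5 − 29.3) / (7100 − 3100) m
  = 1.2°C / 4 km = 0.3°C/km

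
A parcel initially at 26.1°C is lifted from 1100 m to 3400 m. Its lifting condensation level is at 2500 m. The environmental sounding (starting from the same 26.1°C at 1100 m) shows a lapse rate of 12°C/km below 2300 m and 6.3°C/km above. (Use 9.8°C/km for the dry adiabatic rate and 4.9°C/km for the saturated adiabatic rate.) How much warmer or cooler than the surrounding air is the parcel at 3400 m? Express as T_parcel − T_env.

+3.2°C (parcel warmer than environment)

Parcel:
  From 1100 m to 2500 m (dry): cools by 9.8 × 1.4 = 13.72°C, giving 12.38°C.
  From 2500 m to 3400 m (saturated): cools by 4.9 × 0.9 = 4.41°C, giving 7.97°C.
Environment:
  From 1100 m to 2300 m (environment, lower layer): cools by 12 × 1.2 = 14.4°C, giving 11.7°C.
  From 2300 m to 3400 m (environment, upper layer): cools by 6.3 × 1.1 = 6.93°C, giving 4.77°C.
T_parcel − T_env = 7.97 − 4.77 = +3.2°C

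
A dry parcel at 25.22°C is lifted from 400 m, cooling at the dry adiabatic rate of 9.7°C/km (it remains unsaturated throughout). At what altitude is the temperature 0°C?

Height above start = (25.22 − 0) / 9.7 = 2.6 km
Altitude = 400 m + 2600 m = 3000 m

3000 m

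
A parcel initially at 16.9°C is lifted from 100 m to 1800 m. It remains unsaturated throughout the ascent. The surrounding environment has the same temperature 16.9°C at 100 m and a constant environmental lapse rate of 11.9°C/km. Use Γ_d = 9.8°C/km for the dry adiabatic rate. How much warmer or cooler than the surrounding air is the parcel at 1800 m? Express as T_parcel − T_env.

Parcel:
  From 100 m to 1800 m (dry): cools by 9.8 × 1.7 = 16.66°C, giving 0.24°C.
Environment:
  From 100 m to 1800 m (environment): cools by 11.9 × 1.7 = 20.23°C, giving -3.33°C.
T_parcel − T_env = 0.24 − (-3.33) = +3.57°C

+3.57°C (parcel warmer than environment)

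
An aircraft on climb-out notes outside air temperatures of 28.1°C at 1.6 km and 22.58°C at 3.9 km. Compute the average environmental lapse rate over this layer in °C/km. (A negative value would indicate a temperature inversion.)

Γ = −ΔT/Δz = (28.1 − 22.58) / (3900 − 1600) m
  = 5.52°C / 2.3 km = 2.4°C/km

2.4°C/km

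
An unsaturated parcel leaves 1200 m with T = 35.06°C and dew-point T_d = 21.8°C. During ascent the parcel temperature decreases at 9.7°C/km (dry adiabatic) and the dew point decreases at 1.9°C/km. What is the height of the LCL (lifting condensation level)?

2900 m

T and T_d converge at 9.7 − 1.9 = 7.8°C per km
Height above start = (35.06 − 21.8) / 7.8 = 1.7 km
LCL altitude = 1200 m + 1700 m = 2900 m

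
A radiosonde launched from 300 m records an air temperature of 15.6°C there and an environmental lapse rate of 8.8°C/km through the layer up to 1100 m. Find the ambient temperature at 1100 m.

Environmental to 1100 m: -8.8 × 0.8 km = -7.04°C, so T = 8.56°C.

8.56°C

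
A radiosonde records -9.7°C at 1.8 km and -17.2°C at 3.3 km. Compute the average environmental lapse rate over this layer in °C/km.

5°C/km

Γ = −ΔT/Δz = (-9.7 − (-17.2)) / (3300 − 1800) m
  = 7.5°C / 1.5 km = 5°C/km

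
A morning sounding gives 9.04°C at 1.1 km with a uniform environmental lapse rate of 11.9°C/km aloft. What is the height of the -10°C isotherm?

Height above start = (9.04 − (-10)) / 11.9 = 1.6 km
Altitude = 1100 m + 1600 m = 2700 m

2.7 km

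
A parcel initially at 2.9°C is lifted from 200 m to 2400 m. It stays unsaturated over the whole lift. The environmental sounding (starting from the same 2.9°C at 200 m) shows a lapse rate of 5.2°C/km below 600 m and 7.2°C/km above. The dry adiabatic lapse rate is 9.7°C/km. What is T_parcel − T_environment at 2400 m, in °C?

Parcel:
  200–2400 m, dry: Δz = 2.2 km ⇒ ΔT = -21.34°C; T = -18.44°C
Environment:
  200–600 m, environment, lower layer: Δz = 0.4 km ⇒ ΔT = -2.08°C; T = 0.82°C
  600–2400 m, environment, upper layer: Δz = 1.8 km ⇒ ΔT = -12.96°C; T = -12.14°C
T_parcel − T_env = -18.44 − (-12.14) = -6.3°C

-6.3°C (parcel cooler than environment)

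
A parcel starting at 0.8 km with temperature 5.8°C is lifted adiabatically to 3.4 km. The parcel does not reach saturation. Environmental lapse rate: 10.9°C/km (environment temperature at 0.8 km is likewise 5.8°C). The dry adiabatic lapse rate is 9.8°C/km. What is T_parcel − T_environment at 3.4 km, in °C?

+2.86°C (parcel warmer than environment)

Parcel:
  From 800 m to 3400 m (dry): cools by 9.8 × 2.6 = 25.48°C, giving -19.68°C.
Environment:
  From 800 m to 3400 m (environment): cools by 10.9 × 2.6 = 28.34°C, giving -22.54°C.
T_parcel − T_env = -19.68 − (-22.54) = +2.86°C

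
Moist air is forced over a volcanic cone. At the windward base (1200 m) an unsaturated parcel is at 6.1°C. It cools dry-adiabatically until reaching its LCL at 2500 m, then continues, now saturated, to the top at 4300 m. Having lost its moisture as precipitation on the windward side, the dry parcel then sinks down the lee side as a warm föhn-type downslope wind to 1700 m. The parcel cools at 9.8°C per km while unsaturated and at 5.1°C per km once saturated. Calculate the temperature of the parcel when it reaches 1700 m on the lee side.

Dry to 2500 m: -9.8 × 1.3 km = -12.74°C, so T = -6.64°C.
Saturated to 4300 m: -5.1 × 1.8 km = -9.18°C, so T = -15.82°C.
Dry descent to 1700 m: +9.8 × 2.6 km = +25.48°C, so T = 9.66°C.

9.66°C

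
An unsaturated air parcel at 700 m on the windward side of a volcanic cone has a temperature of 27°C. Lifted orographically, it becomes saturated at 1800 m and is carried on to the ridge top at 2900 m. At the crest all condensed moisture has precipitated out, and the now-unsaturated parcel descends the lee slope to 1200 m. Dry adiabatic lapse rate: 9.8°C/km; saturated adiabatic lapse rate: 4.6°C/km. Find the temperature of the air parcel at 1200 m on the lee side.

27.82°C

700–1800 m, dry: Δz = 1.1 km ⇒ ΔT = -10.78°C; T = 16.22°C
1800–2900 m, saturated: Δz = 1.1 km ⇒ ΔT = -5.06°C; T = 11.16°C
2900–1200 m, dry descent: Δz = 1.7 km ⇒ ΔT = +16.66°C; T = 27.82°C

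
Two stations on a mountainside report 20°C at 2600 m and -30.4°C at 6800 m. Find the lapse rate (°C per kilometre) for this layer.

Γ = −ΔT/Δz = (20 − (-30.4)) / (6800 − 2600) m
  = 50.4°C / 4.2 km = 12°C/km

12°C/km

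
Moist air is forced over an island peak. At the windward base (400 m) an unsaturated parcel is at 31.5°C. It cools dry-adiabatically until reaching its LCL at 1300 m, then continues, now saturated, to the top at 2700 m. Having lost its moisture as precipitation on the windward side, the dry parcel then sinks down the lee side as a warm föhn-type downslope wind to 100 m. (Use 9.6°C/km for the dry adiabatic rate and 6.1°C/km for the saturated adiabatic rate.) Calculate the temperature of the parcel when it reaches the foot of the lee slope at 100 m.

39.28°C

400–1300 m, dry: Δz = 0.9 km ⇒ ΔT = -8.64°C; T = 22.86°C
1300–2700 m, saturated: Δz = 1.4 km ⇒ ΔT = -8.54°C; T = 14.32°C
2700–100 m, dry descent: Δz = 2.6 km ⇒ ΔT = +24.96°C; T = 39.28°C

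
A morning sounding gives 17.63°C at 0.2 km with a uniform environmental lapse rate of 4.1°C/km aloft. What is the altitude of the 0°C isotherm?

4.5 km

Height above start = (17.63 − 0) / 4.1 = 4.3 km
Altitude = 200 m + 4300 m = 4500 m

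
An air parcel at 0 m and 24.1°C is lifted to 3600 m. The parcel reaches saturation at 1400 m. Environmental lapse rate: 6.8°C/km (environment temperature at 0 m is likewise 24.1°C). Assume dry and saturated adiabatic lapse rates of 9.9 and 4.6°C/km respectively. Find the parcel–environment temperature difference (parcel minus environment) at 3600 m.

Parcel:
  0–1400 m, dry: Δz = 1.4 km ⇒ ΔT = -13.86°C; T = 10.24°C
  1400–3600 m, saturated: Δz = 2.2 km ⇒ ΔT = -10.12°C; T = 0.12°C
Environment:
  0–3600 m, environment: Δz = 3.6 km ⇒ ΔT = -24.48°C; T = -0.38°C
T_parcel − T_env = 0.12 − (-0.38) = +0.5°C

+0.5°C (parcel warmer than environment)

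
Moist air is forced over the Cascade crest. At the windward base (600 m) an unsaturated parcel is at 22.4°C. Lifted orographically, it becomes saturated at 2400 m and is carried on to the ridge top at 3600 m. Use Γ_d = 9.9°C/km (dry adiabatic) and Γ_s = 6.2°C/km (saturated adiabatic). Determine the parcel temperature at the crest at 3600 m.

-2.86°C

Dry to 2400 m: -9.9 × 1.8 km = -17.82°C, so T = 4.58°C.
Saturated to 3600 m: -6.2 × 1.2 km = -7.44°C, so T = -2.86°C.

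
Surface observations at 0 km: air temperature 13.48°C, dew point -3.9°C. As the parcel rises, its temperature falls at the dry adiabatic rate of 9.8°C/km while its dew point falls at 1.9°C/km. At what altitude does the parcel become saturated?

2.2 km

T and T_d converge at 9.8 − 1.9 = 7.9°C per km
Height above start = (13.48 − (-3.9)) / 7.9 = 2.2 km
LCL altitude = 0 m + 2200 m = 2200 m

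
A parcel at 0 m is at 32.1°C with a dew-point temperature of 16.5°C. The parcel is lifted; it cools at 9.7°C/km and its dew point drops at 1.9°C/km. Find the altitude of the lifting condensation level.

2000 m

T and T_d converge at 9.7 − 1.9 = 7.8°C per km
Height above start = (32.1 − 16.5) / 7.8 = 2 km
LCL altitude = 0 m + 2000 m = 2000 m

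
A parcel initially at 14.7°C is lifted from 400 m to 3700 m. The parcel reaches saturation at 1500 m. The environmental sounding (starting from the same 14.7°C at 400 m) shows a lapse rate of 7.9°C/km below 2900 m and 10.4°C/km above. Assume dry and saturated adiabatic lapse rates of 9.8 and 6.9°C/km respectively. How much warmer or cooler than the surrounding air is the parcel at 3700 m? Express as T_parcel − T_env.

Parcel:
  400–1500 m, dry: Δz = 1.1 km ⇒ ΔT = -10.78°C; T = 3.92°C
  1500–3700 m, saturated: Δz = 2.2 km ⇒ ΔT = -15.18°C; T = -11.26°C
Environment:
  400–2900 m, environment, lower layer: Δz = 2.5 km ⇒ ΔT = -19.75°C; T = -5.05°C
  2900–3700 m, environment, upper layer: Δz = 0.8 km ⇒ ΔT = -8.32°C; T = -13.37°C
T_parcel − T_env = -11.26 − (-13.37) = +2.11°C

+2.11°C (parcel warmer than environment)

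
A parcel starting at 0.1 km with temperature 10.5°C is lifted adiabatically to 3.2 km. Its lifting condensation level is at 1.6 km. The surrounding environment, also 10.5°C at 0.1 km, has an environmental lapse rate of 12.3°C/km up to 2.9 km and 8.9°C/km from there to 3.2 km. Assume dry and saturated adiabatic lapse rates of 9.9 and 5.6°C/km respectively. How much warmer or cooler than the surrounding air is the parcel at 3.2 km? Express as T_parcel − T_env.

+13.3°C (parcel warmer than environment)

Parcel:
  Dry to 1600 m: -9.9 × 1.5 km = -14.85°C, so T = -4.35°C.
  Saturated to 3200 m: -5.6 × 1.6 km = -8.96°C, so T = -13.31°C.
Environment:
  Environment, lower layer to 2900 m: -12.3 × 2.8 km = -34.44°C, so T = -23.94°C.
  Environment, upper layer to 3200 m: -8.9 × 0.3 km = -2.67°C, so T = -26.61°C.
T_parcel − T_env = -13.31 − (-26.61) = +13.3°C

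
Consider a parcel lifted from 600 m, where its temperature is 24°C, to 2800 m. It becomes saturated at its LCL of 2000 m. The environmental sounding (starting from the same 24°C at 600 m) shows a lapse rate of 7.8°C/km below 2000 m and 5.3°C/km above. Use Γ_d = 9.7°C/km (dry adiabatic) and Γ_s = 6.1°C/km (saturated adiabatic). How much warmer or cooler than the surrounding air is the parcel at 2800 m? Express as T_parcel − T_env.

Parcel:
  From 600 m to 2000 m (dry): cools by 9.7 × 1.4 = 13.58°C, giving 10.42°C.
  From 2000 m to 2800 m (saturated): cools by 6.1 × 0.8 = 4.88°C, giving 5.54°C.
Environment:
  From 600 m to 2000 m (environment, lower layer): cools by 7.8 × 1.4 = 10.92°C, giving 13.08°C.
  From 2000 m to 2800 m (environment, upper layer): cools by 5.3 × 0.8 = 4.24°C, giving 8.84°C.
T_parcel − T_env = 5.54 − 8.84 = -3.3°C

-3.3°C (parcel cooler than environment)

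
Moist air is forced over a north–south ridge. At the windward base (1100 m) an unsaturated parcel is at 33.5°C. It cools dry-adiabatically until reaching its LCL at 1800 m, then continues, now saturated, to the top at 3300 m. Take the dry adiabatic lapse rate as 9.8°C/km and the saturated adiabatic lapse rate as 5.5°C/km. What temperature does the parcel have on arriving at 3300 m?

18.39°C

1100 → 1800 m (dry, 9.8°C/km): ΔT = -9.8 × 0.7 = -6.86°C → T = 26.64°C
1800 → 3300 m (saturated, 5.5°C/km): ΔT = -5.5 × 1.5 = -8.25°C → T = 18.39°C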